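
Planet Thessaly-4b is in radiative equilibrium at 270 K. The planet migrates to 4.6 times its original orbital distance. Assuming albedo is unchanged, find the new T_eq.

T_eq ∝ L^(1/4) · d^(−1/2).
T′ = 270 / 4.6^(1/2) = 126 K.

T_eq ≈ 126 K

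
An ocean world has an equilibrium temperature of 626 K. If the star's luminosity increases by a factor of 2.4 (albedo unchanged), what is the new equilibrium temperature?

T_eq ∝ L^(1/4) · d^(−1/2).
T′ = 626 × 2.4^(1/4) = 779 K.

T_eq ≈ 779 K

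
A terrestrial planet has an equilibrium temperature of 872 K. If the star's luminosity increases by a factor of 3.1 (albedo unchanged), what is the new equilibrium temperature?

T_eq ≈ 1160 K

T_eq ∝ L^(1/4) · d^(−1/2).
T′ = 872 × 3.1^(1/4) = 1160 K.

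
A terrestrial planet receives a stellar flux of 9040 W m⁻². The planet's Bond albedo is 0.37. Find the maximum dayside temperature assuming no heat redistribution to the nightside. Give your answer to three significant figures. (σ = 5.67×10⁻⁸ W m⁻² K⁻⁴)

With no redistribution each surface element balances locally: S(1−A) = σT⁴.
T = [9040 × 0.63 / 5.67×10⁻⁸]^(1/4) = (1.00×10¹¹)^(1/4) = 563 K.

T_ss ≈ 563 K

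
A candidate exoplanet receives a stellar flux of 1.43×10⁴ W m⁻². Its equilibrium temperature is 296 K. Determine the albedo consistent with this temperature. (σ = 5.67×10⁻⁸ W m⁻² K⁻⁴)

From T_eq⁴ = S(1−A)/(4σ): 1−A = 4σT_eq⁴/S.
1−A = 4 × 5.67×10⁻⁸ × (296)⁴ / 1.43×10⁴ = 0.122.

A ≈ 0.88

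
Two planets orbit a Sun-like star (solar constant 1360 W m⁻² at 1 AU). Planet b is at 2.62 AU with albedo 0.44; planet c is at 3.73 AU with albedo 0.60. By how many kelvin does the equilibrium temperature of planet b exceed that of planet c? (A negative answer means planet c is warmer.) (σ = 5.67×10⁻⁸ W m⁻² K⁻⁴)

T_eq = [S₀(1−A)/(4σd²)]^(1/4), so T ∝ (1−A)^(1/4) / √d.
T₁ = [1360×0.56/(4×5.67×10⁻⁸×2.62²)]^(1/4) = 148.72 K.
T₂ = [1360×0.40/(4×5.67×10⁻⁸×3.73²)]^(1/4) = 114.59 K.

ΔT ≈ 34.1 K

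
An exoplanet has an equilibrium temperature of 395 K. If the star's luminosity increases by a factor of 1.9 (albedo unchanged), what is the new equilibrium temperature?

T_eq ∝ L^(1/4) · d^(−1/2).
T′ = 395 × 1.9^(1/4) = 464 K.

T_eq ≈ 464 K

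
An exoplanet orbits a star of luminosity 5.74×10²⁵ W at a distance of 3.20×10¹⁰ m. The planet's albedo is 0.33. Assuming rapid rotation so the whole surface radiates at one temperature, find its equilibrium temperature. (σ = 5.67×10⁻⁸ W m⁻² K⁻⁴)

T_eq ≈ 339 K

Flux: S = L/(4πd²) = 5.74×10²⁵/(4π×(3.20×10¹⁰)²) = 4460 W m⁻².
Energy balance: absorbed = emitted ⇒ πR²·S(1−A) = 4πR²·σT_eq⁴, so T_eq⁴ = S(1−A)/(4σ).
T_eq = [4460 × 0.67 / (4 × 5.67×10⁻⁸)]^(1/4) = (1.32×10¹⁰)^(1/4) = 339 K.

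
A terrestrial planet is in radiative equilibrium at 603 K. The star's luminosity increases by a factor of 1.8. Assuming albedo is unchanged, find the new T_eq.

T_eq ≈ 698 K

T_eq ∝ L^(1/4) · d^(−1/2).
T′ = 603 × 1.8^(1/4) = 698 K.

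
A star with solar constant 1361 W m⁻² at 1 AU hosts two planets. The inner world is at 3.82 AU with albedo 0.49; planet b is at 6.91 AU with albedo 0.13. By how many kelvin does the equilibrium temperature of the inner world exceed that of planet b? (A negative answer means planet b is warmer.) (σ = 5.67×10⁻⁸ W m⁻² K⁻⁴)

ΔT ≈ 18.1 K

T_eq = [S₀(1−A)/(4σd²)]^(1/4), so T ∝ (1−A)^(1/4) / √d.
T₁ = [1361×0.51/(4×5.67×10⁻⁸×3.82²)]^(1/4) = 120.34 K.
T₂ = [1361×0.87/(4×5.67×10⁻⁸×6.91²)]^(1/4) = 102.26 K.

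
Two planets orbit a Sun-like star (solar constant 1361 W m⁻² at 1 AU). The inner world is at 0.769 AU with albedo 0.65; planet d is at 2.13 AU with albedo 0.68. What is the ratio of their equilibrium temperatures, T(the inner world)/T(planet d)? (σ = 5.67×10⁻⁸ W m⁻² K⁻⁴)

T₁/T₂ ≈ 1.702

T_eq = [S₀(1−A)/(4σd²)]^(1/4), so T ∝ (1−A)^(1/4) / √d.
T₁ = [1361×0.35/(4×5.67×10⁻⁸×0.769²)]^(1/4) = 244.12 K.
T₂ = [1361×0.32/(4×5.67×10⁻⁸×2.13²)]^(1/4) = 143.43 K.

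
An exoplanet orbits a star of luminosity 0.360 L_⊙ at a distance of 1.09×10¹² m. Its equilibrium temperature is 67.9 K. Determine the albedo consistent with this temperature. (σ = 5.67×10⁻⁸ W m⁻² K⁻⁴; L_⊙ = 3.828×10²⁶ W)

L = 0.360 × 3.828×10²⁶ = 1.38×10²⁶ W.
Flux: S = L/(4πd²) = 1.38×10²⁶/(4π×(1.09×10¹²)²) = 9.23 W m⁻².
From T_eq⁴ = S(1−A)/(4σ): 1−A = 4σT_eq⁴/S.
1−A = 4 × 5.67×10⁻⁸ × (67.9)⁴ / 9.23 = 0.522.

A ≈ 0.48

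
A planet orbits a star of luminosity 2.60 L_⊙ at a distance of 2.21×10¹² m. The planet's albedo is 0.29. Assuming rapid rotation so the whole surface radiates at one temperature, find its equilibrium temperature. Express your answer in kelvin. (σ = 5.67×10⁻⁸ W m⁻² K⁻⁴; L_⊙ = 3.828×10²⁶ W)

L = 2.60 × 3.828×10²⁶ = 9.95×10²⁶ W.
Flux: S = L/(4πd²) = 9.95×10²⁶/(4π×(2.21×10¹²)²) = 16.2 W m⁻².
Energy balance: absorbed = emitted ⇒ πR²·S(1−A) = 4πR²·σT_eq⁴, so T_eq⁴ = S(1−A)/(4σ).
T_eq = [16.2 × 0.71 / (4 × 5.67×10⁻⁸)]^(1/4) = (5.08×10⁷)^(1/4) = 84.4 K.

T_eq ≈ 84.4 K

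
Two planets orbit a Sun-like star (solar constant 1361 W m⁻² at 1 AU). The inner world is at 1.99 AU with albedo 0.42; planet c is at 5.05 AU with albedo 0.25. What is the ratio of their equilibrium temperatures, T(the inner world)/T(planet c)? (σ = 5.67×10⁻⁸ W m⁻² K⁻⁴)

T_eq = [S₀(1−A)/(4σd²)]^(1/4), so T ∝ (1−A)^(1/4) / √d.
T₁ = [1361×0.58/(4×5.67×10⁻⁸×1.99²)]^(1/4) = 172.18 K.
T₂ = [1361×0.75/(4×5.67×10⁻⁸×5.05²)]^(1/4) = 115.26 K.

T₁/T₂ ≈ 1.494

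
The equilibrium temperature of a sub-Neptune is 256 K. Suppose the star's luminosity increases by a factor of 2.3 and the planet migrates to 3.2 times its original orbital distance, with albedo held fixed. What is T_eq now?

T_eq ≈ 176 K

T_eq ∝ L^(1/4) · d^(−1/2).
T′ = 256 × 2.3^(1/4) / 3.2^(1/2) = 176 K.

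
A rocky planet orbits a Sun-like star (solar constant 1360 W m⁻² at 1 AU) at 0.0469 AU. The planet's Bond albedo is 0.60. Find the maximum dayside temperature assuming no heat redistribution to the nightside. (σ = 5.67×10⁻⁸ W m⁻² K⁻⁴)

T_ss ≈ 1450 K

Flux at 0.0469 AU: S = 1360/0.0469² = 6.18×10⁵ W m⁻².
With no redistribution each surface element balances locally: S(1−A) = σT⁴.
T = [6.18×10⁵ × 0.40 / 5.67×10⁻⁸]^(1/4) = (4.36×10¹²)^(1/4) = 1450 K.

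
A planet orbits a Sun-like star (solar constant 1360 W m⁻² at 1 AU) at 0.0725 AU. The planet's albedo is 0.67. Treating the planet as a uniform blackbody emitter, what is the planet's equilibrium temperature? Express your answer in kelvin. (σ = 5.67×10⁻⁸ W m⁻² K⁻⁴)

Flux at 0.0725 AU: S = 1360/0.0725² = 2.59×10⁵ W m⁻².
Energy balance: absorbed = emitted ⇒ πR²·S(1−A) = 4πR²·σT_eq⁴, so T_eq⁴ = S(1−A)/(4σ).
T_eq = [2.59×10⁵ × 0.33 / (4 × 5.67×10⁻⁸)]^(1/4) = (3.76×10¹¹)^(1/4) = 783 K.

T_eq ≈ 783 K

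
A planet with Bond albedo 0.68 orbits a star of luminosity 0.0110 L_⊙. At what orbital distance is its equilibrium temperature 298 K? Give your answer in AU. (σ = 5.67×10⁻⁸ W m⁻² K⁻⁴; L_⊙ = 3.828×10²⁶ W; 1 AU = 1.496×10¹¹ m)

d ≈ 0.0518 AU

L = 0.0110 × 3.828×10²⁶ = 4.21×10²⁴ W.
From T_eq⁴ = L(1−A)/(16πσd²): d = √[L(1−A)/(16πσT_eq⁴)].
d = √[4.21×10²⁴ × 0.32 / (16π × 5.67×10⁻⁸ × (298)⁴)] = 7.74×10⁹ m = 0.0518 AU.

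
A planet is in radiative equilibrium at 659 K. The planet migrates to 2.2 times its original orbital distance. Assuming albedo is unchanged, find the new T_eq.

T_eq ≈ 444 K

T_eq ∝ L^(1/4) · d^(−1/2).
T′ = 659 / 2.2^(1/2) = 444 K.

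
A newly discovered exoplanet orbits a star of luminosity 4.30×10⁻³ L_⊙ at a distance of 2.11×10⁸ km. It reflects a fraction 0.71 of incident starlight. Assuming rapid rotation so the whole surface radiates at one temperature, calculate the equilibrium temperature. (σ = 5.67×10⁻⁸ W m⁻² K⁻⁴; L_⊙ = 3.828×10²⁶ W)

d = 2.11×10⁸ km = 2.11×10¹¹ m.
L = 4.30×10⁻³ × 3.828×10²⁶ = 1.65×10²⁴ W.
Flux: S = L/(4πd²) = 1.65×10²⁴/(4π×(2.11×10¹¹)²) = 2.94 W m⁻².
Energy balance: absorbed = emitted ⇒ πR²·S(1−A) = 4πR²·σT_eq⁴, so T_eq⁴ = S(1−A)/(4σ).
T_eq = [2.94 × 0.29 / (4 × 5.67×10⁻⁸)]^(1/4) = (3.76×10⁶)^(1/4) = 44.0 K.

T_eq ≈ 44.0 K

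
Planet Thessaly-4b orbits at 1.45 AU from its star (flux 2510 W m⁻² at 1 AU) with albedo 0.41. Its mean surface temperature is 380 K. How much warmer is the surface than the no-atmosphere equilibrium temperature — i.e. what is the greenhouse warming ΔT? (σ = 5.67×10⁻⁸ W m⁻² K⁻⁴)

ΔT ≈ 143.9 K

S = 2510/1.45² = 1194 W m⁻².
T_eq = [S(1−A)/(4σ)]^(1/4) = [1194×0.59/(4×5.67×10⁻⁸)]^(1/4) = 236.1 K.
ΔT = T_surf − T_eq = 380 − 236.1.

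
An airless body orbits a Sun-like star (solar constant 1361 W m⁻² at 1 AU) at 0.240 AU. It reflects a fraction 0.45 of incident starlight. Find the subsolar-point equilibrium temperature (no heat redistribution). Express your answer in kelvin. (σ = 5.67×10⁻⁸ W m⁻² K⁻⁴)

Flux at 0.240 AU: S = 1361/0.240² = 2.36×10⁴ W m⁻².
At the subsolar point the surface absorbs S(1−A) and emits σT⁴ per unit area — no factor of 4, since only the local patch is in balance.
T = [2.36×10⁴ × 0.55 / 5.67×10⁻⁸]^(1/4) = (2.29×10¹¹)^(1/4) = 692 K.

T_ss ≈ 692 K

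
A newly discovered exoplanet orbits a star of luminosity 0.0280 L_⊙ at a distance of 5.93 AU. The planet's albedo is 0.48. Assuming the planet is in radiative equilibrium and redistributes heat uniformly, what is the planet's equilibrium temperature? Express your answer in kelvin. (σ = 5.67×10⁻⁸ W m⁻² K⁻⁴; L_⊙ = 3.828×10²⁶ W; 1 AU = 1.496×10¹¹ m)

d = 5.93 AU = 8.87×10¹¹ m.
L = 0.0280 × 3.828×10²⁶ = 1.07×10²⁵ W.
Flux: S = L/(4πd²) = 1.07×10²⁵/(4π×(8.87×10¹¹)²) = 1.08 W m⁻².
Energy balance: absorbed = emitted ⇒ πR²·S(1−A) = 4πR²·σT_eq⁴, so T_eq⁴ = S(1−A)/(4σ).
T_eq = [1.08 × 0.52 / (4 × 5.67×10⁻⁸)]^(1/4) = (2.48×10⁶)^(1/4) = 39.7 K.

T_eq ≈ 39.7 K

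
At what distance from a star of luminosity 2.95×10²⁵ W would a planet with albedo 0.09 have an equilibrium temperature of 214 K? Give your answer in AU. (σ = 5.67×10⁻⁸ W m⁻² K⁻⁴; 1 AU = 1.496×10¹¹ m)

From T_eq⁴ = L(1−A)/(16πσd²): d = √[L(1−A)/(16πσT_eq⁴)].
d = √[2.95×10²⁵ × 0.91 / (16π × 5.67×10⁻⁸ × (214)⁴)] = 6.70×10¹⁰ m = 0.448 AU.

d ≈ 0.448 AU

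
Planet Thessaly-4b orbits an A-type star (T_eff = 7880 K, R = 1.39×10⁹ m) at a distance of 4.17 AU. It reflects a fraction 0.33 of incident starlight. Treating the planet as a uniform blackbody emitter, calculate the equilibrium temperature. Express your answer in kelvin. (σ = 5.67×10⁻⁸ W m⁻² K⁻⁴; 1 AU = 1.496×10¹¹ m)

T_eq ≈ 238 K

d = 4.17 AU = 6.24×10¹¹ m.
L = 4πR_⋆²σT_⋆⁴ = 4π(1.39×10⁹)² × 5.67×10⁻⁸ × (7880)⁴ = 5.31×10²⁷ W.
S = L/(4πd²) = 1090 W m⁻².
Energy balance: absorbed = emitted ⇒ πR²·S(1−A) = 4πR²·σT_eq⁴, so T_eq⁴ = S(1−A)/(4σ).
T_eq = [1090 × 0.67 / (4 × 5.67×10⁻⁸)]^(1/4) = (3.21×10⁹)^(1/4) = 238 K.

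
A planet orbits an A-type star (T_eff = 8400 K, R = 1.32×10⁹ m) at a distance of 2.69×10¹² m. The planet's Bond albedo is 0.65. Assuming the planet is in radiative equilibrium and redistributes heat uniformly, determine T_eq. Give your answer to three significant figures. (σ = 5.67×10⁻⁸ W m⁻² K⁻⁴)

L = 4πR_⋆²σT_⋆⁴ = 4π(1.32×10⁹)² × 5.67×10⁻⁸ × (8400)⁴ = 6.18×10²⁷ W.
S = L/(4πd²) = 68.0 W m⁻².
Energy balance: absorbed = emitted ⇒ πR²·S(1−A) = 4πR²·σT_eq⁴, so T_eq⁴ = S(1−A)/(4σ).
T_eq = [68.0 × 0.35 / (4 × 5.67×10⁻⁸)]^(1/4) = (1.05×10⁸)^(1/4) = 101 K.

T_eq ≈ 101 K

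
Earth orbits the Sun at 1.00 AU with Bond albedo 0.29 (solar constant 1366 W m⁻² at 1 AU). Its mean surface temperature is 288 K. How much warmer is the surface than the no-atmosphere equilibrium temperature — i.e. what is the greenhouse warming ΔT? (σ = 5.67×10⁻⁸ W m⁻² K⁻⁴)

S = 1366/1.00² = 1366 W m⁻².
T_eq = [S(1−A)/(4σ)]^(1/4) = [1366×0.71/(4×5.67×10⁻⁸)]^(1/4) = 255.7 K.
ΔT = T_surf − T_eq = 288 − 255.7.

ΔT ≈ 32.3 K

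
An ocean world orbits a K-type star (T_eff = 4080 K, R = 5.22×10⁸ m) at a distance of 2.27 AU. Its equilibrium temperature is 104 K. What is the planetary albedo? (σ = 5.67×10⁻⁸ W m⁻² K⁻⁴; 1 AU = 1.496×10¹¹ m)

A ≈ 0.29

d = 2.27 AU = 3.40×10¹¹ m.
L = 4πR_⋆²σT_⋆⁴ = 4π(5.22×10⁸)² × 5.67×10⁻⁸ × (4080)⁴ = 5.38×10²⁵ W.
S = L/(4πd²) = 37.1 W m⁻².
From T_eq⁴ = S(1−A)/(4σ): 1−A = 4σT_eq⁴/S.
1−A = 4 × 5.67×10⁻⁸ × (104)⁴ / 37.1 = 0.715.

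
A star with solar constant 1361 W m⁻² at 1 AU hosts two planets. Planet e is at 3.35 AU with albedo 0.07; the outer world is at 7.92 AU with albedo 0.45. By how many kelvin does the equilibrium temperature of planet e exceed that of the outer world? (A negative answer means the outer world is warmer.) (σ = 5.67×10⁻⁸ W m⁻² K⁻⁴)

ΔT ≈ 64.2 K

T_eq = [S₀(1−A)/(4σd²)]^(1/4), so T ∝ (1−A)^(1/4) / √d.
T₁ = [1361×0.93/(4×5.67×10⁻⁸×3.35²)]^(1/4) = 149.33 K.
T₂ = [1361×0.55/(4×5.67×10⁻⁸×7.92²)]^(1/4) = 85.17 K.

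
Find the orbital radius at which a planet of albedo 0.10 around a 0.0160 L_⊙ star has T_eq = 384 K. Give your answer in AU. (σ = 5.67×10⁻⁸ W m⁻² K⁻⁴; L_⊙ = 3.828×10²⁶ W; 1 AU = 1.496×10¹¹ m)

d ≈ 0.0630 AU

L = 0.0160 × 3.828×10²⁶ = 6.12×10²⁴ W.
From T_eq⁴ = L(1−A)/(16πσd²): d = √[L(1−A)/(16πσT_eq⁴)].
d = √[6.12×10²⁴ × 0.90 / (16π × 5.67×10⁻⁸ × (384)⁴)] = 9.43×10⁹ m = 0.0630 AU.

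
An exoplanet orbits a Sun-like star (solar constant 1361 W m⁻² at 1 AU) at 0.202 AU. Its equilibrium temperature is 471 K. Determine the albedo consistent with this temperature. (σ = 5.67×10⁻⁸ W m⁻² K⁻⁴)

A ≈ 0.67

Flux at 0.202 AU: S = 1361/0.202² = 3.34×10⁴ W m⁻².
From T_eq⁴ = S(1−A)/(4σ): 1−A = 4σT_eq⁴/S.
1−A = 4 × 5.67×10⁻⁸ × (471)⁴ / 3.34×10⁴ = 0.335.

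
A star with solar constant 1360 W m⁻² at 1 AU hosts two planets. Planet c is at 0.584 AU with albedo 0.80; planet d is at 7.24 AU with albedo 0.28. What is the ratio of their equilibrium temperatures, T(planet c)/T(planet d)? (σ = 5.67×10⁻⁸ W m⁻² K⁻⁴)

T_eq = [S₀(1−A)/(4σd²)]^(1/4), so T ∝ (1−A)^(1/4) / √d.
T₁ = [1360×0.20/(4×5.67×10⁻⁸×0.584²)]^(1/4) = 243.51 K.
T₂ = [1360×0.72/(4×5.67×10⁻⁸×7.24²)]^(1/4) = 95.27 K.

T₁/T₂ ≈ 2.556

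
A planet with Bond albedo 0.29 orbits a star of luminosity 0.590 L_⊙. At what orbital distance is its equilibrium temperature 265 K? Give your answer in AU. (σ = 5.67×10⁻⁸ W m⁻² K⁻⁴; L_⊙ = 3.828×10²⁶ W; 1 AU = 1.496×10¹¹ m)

d ≈ 0.714 AU

L = 0.590 × 3.828×10²⁶ = 2.26×10²⁶ W.
From T_eq⁴ = L(1−A)/(16πσd²): d = √[L(1−A)/(16πσT_eq⁴)].
d = √[2.26×10²⁶ × 0.71 / (16π × 5.67×10⁻⁸ × (265)⁴)] = 1.07×10¹¹ m = 0.714 AU.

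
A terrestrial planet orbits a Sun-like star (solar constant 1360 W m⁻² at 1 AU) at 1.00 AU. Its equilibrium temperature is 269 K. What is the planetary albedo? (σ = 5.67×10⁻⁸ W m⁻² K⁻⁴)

Flux at 1.00 AU: S = 1360/1.00² = 1360 W m⁻².
From T_eq⁴ = S(1−A)/(4σ): 1−A = 4σT_eq⁴/S.
1−A = 4 × 5.67×10⁻⁸ × (269)⁴ / 1360 = 0.873.

A ≈ 0.13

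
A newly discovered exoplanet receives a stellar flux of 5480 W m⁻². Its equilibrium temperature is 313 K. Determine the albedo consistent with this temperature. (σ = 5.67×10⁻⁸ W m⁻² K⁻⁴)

A ≈ 0.60

From T_eq⁴ = S(1−A)/(4σ): 1−A = 4σT_eq⁴/S.
1−A = 4 × 5.67×10⁻⁸ × (313)⁴ / 5480 = 0.397.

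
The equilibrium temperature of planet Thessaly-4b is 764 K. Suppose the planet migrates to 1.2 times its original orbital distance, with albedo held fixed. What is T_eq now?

T_eq ∝ L^(1/4) · d^(−1/2).
T′ = 764 / 1.2^(1/2) = 697 K.

T_eq ≈ 697 K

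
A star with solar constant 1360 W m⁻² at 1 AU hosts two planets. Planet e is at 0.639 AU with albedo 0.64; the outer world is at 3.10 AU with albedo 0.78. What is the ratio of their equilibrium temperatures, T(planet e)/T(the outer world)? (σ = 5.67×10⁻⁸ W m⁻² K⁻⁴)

T_eq = [S₀(1−A)/(4σd²)]^(1/4), so T ∝ (1−A)^(1/4) / √d.
T₁ = [1360×0.36/(4×5.67×10⁻⁸×0.639²)]^(1/4) = 269.65 K.
T₂ = [1360×0.22/(4×5.67×10⁻⁸×3.10²)]^(1/4) = 108.24 K.

T₁/T₂ ≈ 2.491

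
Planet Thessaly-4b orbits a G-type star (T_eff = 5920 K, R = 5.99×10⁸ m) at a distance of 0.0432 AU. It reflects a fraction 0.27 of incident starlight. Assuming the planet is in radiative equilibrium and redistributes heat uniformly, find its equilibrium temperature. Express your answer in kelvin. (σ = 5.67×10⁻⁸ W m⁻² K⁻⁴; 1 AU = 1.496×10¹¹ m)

T_eq ≈ 1180 K

d = 0.0432 AU = 6.46×10⁹ m.
L = 4πR_⋆²σT_⋆⁴ = 4π(5.99×10⁸)² × 5.67×10⁻⁸ × (5920)⁴ = 3.14×10²⁶ W.
S = L/(4πd²) = 5.98×10⁵ W m⁻².
Energy balance: absorbed = emitted ⇒ πR²·S(1−A) = 4πR²·σT_eq⁴, so T_eq⁴ = S(1−A)/(4σ).
T_eq = [5.98×10⁵ × 0.73 / (4 × 5.67×10⁻⁸)]^(1/4) = (1.93×10¹²)^(1/4) = 1180 K.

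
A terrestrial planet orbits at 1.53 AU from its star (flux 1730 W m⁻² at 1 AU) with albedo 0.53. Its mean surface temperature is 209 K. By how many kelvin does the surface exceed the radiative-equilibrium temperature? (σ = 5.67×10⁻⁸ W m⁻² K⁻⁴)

S = 1730/1.53² = 739.0 W m⁻².
T_eq = [S(1−A)/(4σ)]^(1/4) = [739.0×0.47/(4×5.67×10⁻⁸)]^(1/4) = 197.8 K.
ΔT = T_surf − T_eq = 209 − 197.8.

ΔT ≈ 11.2 K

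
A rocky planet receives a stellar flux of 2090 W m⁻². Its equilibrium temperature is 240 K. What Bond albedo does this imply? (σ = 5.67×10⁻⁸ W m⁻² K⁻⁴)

From T_eq⁴ = S(1−A)/(4σ): 1−A = 4σT_eq⁴/S.
1−A = 4 × 5.67×10⁻⁸ × (240)⁴ / 2090 = 0.360.

A ≈ 0.64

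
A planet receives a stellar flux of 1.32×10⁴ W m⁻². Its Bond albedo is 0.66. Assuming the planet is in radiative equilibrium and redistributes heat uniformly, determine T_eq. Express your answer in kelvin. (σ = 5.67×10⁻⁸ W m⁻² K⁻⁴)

T_eq ≈ 375 K

Energy balance: absorbed = emitted ⇒ πR²·S(1−A) = 4πR²·σT_eq⁴, so T_eq⁴ = S(1−A)/(4σ).
T_eq = [1.32×10⁴ × 0.34 / (4 × 5.67×10⁻⁸)]^(1/4) = (1.98×10¹⁰)^(1/4) = 375 K.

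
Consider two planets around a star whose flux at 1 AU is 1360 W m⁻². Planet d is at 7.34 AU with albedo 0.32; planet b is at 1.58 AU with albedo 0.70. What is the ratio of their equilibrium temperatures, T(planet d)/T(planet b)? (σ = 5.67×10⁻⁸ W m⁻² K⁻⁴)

T_eq = [S₀(1−A)/(4σd²)]^(1/4), so T ∝ (1−A)^(1/4) / √d.
T₁ = [1360×0.68/(4×5.67×10⁻⁸×7.34²)]^(1/4) = 93.27 K.
T₂ = [1360×0.30/(4×5.67×10⁻⁸×1.58²)]^(1/4) = 163.84 K.

T₁/T₂ ≈ 0.569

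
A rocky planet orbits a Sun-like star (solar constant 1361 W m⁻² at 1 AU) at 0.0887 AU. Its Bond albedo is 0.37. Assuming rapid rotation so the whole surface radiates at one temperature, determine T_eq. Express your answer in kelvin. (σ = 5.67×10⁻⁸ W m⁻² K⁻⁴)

Flux at 0.0887 AU: S = 1361/0.0887² = 1.73×10⁵ W m⁻².
Energy balance: absorbed = emitted ⇒ πR²·S(1−A) = 4πR²·σT_eq⁴, so T_eq⁴ = S(1−A)/(4σ).
T_eq = [1.73×10⁵ × 0.63 / (4 × 5.67×10⁻⁸)]^(1/4) = (4.81×10¹¹)^(1/4) = 833 K.

T_eq ≈ 833 K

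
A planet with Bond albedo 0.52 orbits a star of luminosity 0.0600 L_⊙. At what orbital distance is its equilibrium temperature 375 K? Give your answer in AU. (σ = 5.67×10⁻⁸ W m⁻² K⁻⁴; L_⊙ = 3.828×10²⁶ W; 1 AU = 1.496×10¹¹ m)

L = 0.0600 × 3.828×10²⁶ = 2.30×10²⁵ W.
From T_eq⁴ = L(1−A)/(16πσd²): d = √[L(1−A)/(16πσT_eq⁴)].
d = √[2.30×10²⁵ × 0.48 / (16π × 5.67×10⁻⁸ × (375)⁴)] = 1.40×10¹⁰ m = 0.0935 AU.

d ≈ 0.0935 AU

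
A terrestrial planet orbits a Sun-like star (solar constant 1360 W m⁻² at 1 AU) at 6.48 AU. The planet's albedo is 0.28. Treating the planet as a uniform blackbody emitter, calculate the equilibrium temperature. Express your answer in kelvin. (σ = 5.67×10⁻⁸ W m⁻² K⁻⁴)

T_eq ≈ 101 K

Flux at 6.48 AU: S = 1360/6.48² = 32.4 W m⁻².
Energy balance: absorbed = emitted ⇒ πR²·S(1−A) = 4πR²·σT_eq⁴, so T_eq⁴ = S(1−A)/(4σ).
T_eq = [32.4 × 0.72 / (4 × 5.67×10⁻⁸)]^(1/4) = (1.03×10⁸)^(1/4) = 101 K.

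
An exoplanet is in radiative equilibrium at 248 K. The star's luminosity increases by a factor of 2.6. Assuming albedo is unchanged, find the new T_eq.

T_eq ≈ 315 K

T_eq ∝ L^(1/4) · d^(−1/2).
T′ = 248 × 2.6^(1/4) = 315 K.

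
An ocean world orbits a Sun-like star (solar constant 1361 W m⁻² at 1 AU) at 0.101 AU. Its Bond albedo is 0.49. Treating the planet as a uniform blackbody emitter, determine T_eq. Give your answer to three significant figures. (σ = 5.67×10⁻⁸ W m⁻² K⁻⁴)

Flux at 0.101 AU: S = 1361/0.101² = 1.33×10⁵ W m⁻².
Energy balance: absorbed = emitted ⇒ πR²·S(1−A) = 4πR²·σT_eq⁴, so T_eq⁴ = S(1−A)/(4σ).
T_eq = [1.33×10⁵ × 0.51 / (4 × 5.67×10⁻⁸)]^(1/4) = (3.00×10¹¹)^(1/4) = 740 K.

T_eq ≈ 740 K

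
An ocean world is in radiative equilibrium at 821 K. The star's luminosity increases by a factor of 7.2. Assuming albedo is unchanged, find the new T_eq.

T_eq ≈ 1340 K

T_eq ∝ L^(1/4) · d^(−1/2).
T′ = 821 × 7.2^(1/4) = 1340 K.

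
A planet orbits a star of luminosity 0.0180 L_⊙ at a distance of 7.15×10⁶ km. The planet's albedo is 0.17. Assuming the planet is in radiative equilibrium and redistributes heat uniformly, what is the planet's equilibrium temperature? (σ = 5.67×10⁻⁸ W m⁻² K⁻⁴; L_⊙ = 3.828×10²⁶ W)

T_eq ≈ 445 K

d = 7.15×10⁶ km = 7.15×10⁹ m.
L = 0.0180 × 3.828×10²⁶ = 6.89×10²⁴ W.
Flux: S = L/(4πd²) = 6.89×10²⁴/(4π×(7.15×10⁹)²) = 1.07×10⁴ W m⁻².
Energy balance: absorbed = emitted ⇒ πR²·S(1−A) = 4πR²·σT_eq⁴, so T_eq⁴ = S(1−A)/(4σ).
T_eq = [1.07×10⁴ × 0.83 / (4 × 5.67×10⁻⁸)]^(1/4) = (3.93×10¹⁰)^(1/4) = 445 K.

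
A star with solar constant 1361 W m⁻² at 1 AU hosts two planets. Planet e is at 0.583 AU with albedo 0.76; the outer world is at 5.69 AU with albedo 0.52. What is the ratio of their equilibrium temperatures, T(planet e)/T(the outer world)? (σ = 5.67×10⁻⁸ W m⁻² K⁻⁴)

T_eq = [S₀(1−A)/(4σd²)]^(1/4), so T ∝ (1−A)^(1/4) / √d.
T₁ = [1361×0.24/(4×5.67×10⁻⁸×0.583²)]^(1/4) = 255.14 K.
T₂ = [1361×0.48/(4×5.67×10⁻⁸×5.69²)]^(1/4) = 97.12 K.

T₁/T₂ ≈ 2.627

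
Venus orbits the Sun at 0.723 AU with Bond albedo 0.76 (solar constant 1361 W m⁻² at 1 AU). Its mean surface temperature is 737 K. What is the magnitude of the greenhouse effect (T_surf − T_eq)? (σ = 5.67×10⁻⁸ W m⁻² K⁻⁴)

ΔT ≈ 507.9 K

S = 1361/0.723² = 2604 W m⁻².
T_eq = [S(1−A)/(4σ)]^(1/4) = [2604×0.24/(4×5.67×10⁻⁸)]^(1/4) = 229.1 K.
ΔT = T_surf − T_eq = 737 − 229.1.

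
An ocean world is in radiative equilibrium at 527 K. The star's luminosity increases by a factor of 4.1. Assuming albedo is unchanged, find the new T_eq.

T_eq ≈ 750 K

T_eq ∝ L^(1/4) · d^(−1/2).
T′ = 527 × 4.1^(1/4) = 750 K.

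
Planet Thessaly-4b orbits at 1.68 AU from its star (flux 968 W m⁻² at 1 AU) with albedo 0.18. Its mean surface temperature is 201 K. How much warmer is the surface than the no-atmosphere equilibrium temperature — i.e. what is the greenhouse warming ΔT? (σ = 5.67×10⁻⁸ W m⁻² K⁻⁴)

ΔT ≈ 13.3 K

S = 968/1.68² = 343.0 W m⁻².
T_eq = [S(1−A)/(4σ)]^(1/4) = [343.0×0.82/(4×5.67×10⁻⁸)]^(1/4) = 187.7 K.
ΔT = T_surf − T_eq = 201 − 187.7.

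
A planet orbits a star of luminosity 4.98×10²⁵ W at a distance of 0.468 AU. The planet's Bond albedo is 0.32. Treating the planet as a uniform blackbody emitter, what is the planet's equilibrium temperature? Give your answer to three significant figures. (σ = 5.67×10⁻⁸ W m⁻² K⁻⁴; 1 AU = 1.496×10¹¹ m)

d = 0.468 AU = 7.00×10¹⁰ m.
Flux: S = L/(4πd²) = 4.98×10²⁵/(4π×(7.00×10¹⁰)²) = 808 W m⁻².
Energy balance: absorbed = emitted ⇒ πR²·S(1−A) = 4πR²·σT_eq⁴, so T_eq⁴ = S(1−A)/(4σ).
T_eq = [808 × 0.68 / (4 × 5.67×10⁻⁸)]^(1/4) = (2.42×10⁹)^(1/4) = 222 K.

T_eq ≈ 222 K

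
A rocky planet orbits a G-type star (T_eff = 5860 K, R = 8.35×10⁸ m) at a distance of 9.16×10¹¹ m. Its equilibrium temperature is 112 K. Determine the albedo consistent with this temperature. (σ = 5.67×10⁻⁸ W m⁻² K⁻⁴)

A ≈ 0.36

L = 4πR_⋆²σT_⋆⁴ = 4π(8.35×10⁸)² × 5.67×10⁻⁸ × (5860)⁴ = 5.86×10²⁶ W.
S = L/(4πd²) = 55.6 W m⁻².
From T_eq⁴ = S(1−A)/(4σ): 1−A = 4σT_eq⁴/S.
1−A = 4 × 5.67×10⁻⁸ × (112)⁴ / 55.6 = 0.642.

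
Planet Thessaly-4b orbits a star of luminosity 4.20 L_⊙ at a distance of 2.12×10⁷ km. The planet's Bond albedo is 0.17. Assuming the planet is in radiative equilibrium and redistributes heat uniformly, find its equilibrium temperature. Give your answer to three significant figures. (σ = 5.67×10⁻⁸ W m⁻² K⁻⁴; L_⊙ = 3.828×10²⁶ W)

d = 2.12×10⁷ km = 2.12×10¹⁰ m.
L = 4.20 × 3.828×10²⁶ = 1.61×10²⁷ W.
Flux: S = L/(4πd²) = 1.61×10²⁷/(4π×(2.12×10¹⁰)²) = 2.85×10⁵ W m⁻².
Energy balance: absorbed = emitted ⇒ πR²·S(1−A) = 4πR²·σT_eq⁴, so T_eq⁴ = S(1−A)/(4σ).
T_eq = [2.85×10⁵ × 0.83 / (4 × 5.67×10⁻⁸)]^(1/4) = (1.04×10¹²)^(1/4) = 1010 K.

T_eq ≈ 1010 K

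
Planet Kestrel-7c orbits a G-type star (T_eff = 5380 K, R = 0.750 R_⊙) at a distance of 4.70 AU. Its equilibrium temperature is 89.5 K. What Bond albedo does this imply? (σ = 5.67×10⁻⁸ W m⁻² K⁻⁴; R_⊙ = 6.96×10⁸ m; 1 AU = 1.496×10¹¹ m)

A ≈ 0.44

R_⋆ = 0.750 × 6.96×10⁸ = 5.22×10⁸ m.
d = 4.70 AU = 7.03×10¹¹ m.
L = 4πR_⋆²σT_⋆⁴ = 4π(5.22×10⁸)² × 5.67×10⁻⁸ × (5380)⁴ = 1.63×10²⁶ W.
S = L/(4πd²) = 26.2 W m⁻².
From T_eq⁴ = S(1−A)/(4σ): 1−A = 4σT_eq⁴/S.
1−A = 4 × 5.67×10⁻⁸ × (89.5)⁴ / 26.2 = 0.556.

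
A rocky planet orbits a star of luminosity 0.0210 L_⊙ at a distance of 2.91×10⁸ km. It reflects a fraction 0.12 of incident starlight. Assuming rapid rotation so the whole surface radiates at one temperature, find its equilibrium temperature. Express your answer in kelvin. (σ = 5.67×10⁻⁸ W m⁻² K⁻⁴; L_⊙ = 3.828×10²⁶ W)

d = 2.91×10⁸ km = 2.91×10¹¹ m.
L = 0.0210 × 3.828×10²⁶ = 8.04×10²⁴ W.
Flux: S = L/(4πd²) = 8.04×10²⁴/(4π×(2.91×10¹¹)²) = 7.55 W m⁻².
Energy balance: absorbed = emitted ⇒ πR²·S(1−A) = 4πR²·σT_eq⁴, so T_eq⁴ = S(1−A)/(4σ).
T_eq = [7.55 × 0.88 / (4 × 5.67×10⁻⁸)]^(1/4) = (2.93×10⁷)^(1/4) = 73.6 K.

T_eq ≈ 73.6 K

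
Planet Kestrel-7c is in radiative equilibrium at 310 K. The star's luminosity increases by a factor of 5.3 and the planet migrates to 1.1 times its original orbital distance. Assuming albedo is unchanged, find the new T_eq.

T_eq ∝ L^(1/4) · d^(−1/2).
T′ = 310 × 5.3^(1/4) / 1.1^(1/2) = 448 K.

T_eq ≈ 448 K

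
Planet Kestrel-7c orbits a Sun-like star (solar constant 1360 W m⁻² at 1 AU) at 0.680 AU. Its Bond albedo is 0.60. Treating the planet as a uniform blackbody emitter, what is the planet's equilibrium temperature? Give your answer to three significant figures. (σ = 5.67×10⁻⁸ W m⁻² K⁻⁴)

Flux at 0.680 AU: S = 1360/0.680² = 2940 W m⁻².
Energy balance: absorbed = emitted ⇒ πR²·S(1−A) = 4πR²·σT_eq⁴, so T_eq⁴ = S(1−A)/(4σ).
T_eq = [2940 × 0.40 / (4 × 5.67×10⁻⁸)]^(1/4) = (5.19×10⁹)^(1/4) = 268 K.

T_eq ≈ 268 K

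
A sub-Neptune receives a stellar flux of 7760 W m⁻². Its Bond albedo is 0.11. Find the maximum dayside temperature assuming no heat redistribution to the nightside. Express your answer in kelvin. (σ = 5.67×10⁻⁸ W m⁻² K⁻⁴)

With no redistribution each surface element balances locally: S(1−A) = σT⁴.
T = [7760 × 0.89 / 5.67×10⁻⁸]^(1/4) = (1.22×10¹¹)^(1/4) = 591 K.

T_ss ≈ 591 K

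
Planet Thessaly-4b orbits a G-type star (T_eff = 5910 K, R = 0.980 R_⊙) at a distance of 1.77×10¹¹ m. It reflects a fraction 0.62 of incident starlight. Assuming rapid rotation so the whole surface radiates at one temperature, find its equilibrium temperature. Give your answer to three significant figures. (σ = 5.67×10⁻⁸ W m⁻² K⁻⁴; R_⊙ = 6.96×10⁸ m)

R_⋆ = 0.980 × 6.96×10⁸ = 6.82×10⁸ m.
L = 4πR_⋆²σT_⋆⁴ = 4π(6.82×10⁸)² × 5.67×10⁻⁸ × (5910)⁴ = 4.04×10²⁶ W.
S = L/(4πd²) = 1030 W m⁻².
Energy balance: absorbed = emitted ⇒ πR²·S(1−A) = 4πR²·σT_eq⁴, so T_eq⁴ = S(1−A)/(4σ).
T_eq = [1030 × 0.38 / (4 × 5.67×10⁻⁸)]^(1/4) = (1.72×10⁹)^(1/4) = 204 K.

T_eq ≈ 204 K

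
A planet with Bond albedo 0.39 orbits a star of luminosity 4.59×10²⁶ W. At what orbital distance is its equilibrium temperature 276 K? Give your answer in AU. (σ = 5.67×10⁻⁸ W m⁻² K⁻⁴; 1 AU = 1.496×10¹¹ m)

From T_eq⁴ = L(1−A)/(16πσd²): d = √[L(1−A)/(16πσT_eq⁴)].
d = √[4.59×10²⁶ × 0.61 / (16π × 5.67×10⁻⁸ × (276)⁴)] = 1.30×10¹¹ m = 0.870 AU.

d ≈ 0.870 AU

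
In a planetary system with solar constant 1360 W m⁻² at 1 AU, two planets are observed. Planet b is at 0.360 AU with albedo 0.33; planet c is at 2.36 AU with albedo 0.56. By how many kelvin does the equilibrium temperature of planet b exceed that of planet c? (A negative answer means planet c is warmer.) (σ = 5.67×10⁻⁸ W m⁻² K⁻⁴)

ΔT ≈ 272.1 K

T_eq = [S₀(1−A)/(4σd²)]^(1/4), so T ∝ (1−A)^(1/4) / √d.
T₁ = [1360×0.67/(4×5.67×10⁻⁸×0.360²)]^(1/4) = 419.61 K.
T₂ = [1360×0.44/(4×5.67×10⁻⁸×2.36²)]^(1/4) = 147.53 K.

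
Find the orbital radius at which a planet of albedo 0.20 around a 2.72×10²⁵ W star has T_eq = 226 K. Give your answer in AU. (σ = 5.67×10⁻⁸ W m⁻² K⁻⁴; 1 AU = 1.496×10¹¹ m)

From T_eq⁴ = L(1−A)/(16πσd²): d = √[L(1−A)/(16πσT_eq⁴)].
d = √[2.72×10²⁵ × 0.80 / (16π × 5.67×10⁻⁸ × (226)⁴)] = 5.41×10¹⁰ m = 0.362 AU.

d ≈ 0.362 AU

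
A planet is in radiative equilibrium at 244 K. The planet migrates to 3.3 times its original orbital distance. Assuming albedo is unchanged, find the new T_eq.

T_eq ∝ L^(1/4) · d^(−1/2).
T′ = 244 / 3.3^(1/2) = 134 K.

T_eq ≈ 134 K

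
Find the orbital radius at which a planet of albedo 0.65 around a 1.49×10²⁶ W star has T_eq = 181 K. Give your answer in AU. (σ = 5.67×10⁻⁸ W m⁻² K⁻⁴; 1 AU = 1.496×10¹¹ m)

d ≈ 0.873 AU

From T_eq⁴ = L(1−A)/(16πσd²): d = √[L(1−A)/(16πσT_eq⁴)].
d = √[1.49×10²⁶ × 0.35 / (16π × 5.67×10⁻⁸ × (181)⁴)] = 1.31×10¹¹ m = 0.873 AU.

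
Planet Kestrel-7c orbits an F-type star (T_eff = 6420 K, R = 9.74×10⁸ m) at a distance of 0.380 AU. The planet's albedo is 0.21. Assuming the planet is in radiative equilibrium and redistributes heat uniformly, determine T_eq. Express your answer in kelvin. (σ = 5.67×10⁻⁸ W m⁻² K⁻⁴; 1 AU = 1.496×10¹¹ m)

d = 0.380 AU = 5.68×10¹⁰ m.
L = 4πR_⋆²σT_⋆⁴ = 4π(9.74×10⁸)² × 5.67×10⁻⁸ × (6420)⁴ = 1.15×10²⁷ W.
S = L/(4πd²) = 2.83×10⁴ W m⁻².
Energy balance: absorbed = emitted ⇒ πR²·S(1−A) = 4πR²·σT_eq⁴, so T_eq⁴ = S(1−A)/(4σ).
T_eq = [2.83×10⁴ × 0.79 / (4 × 5.67×10⁻⁸)]^(1/4) = (9.85×10¹⁰)^(1/4) = 560 K.

T_eq ≈ 560 K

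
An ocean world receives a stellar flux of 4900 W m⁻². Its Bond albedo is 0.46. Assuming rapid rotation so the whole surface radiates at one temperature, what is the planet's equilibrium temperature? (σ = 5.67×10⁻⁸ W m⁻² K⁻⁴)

Energy balance: absorbed = emitted ⇒ πR²·S(1−A) = 4πR²·σT_eq⁴, so T_eq⁴ = S(1−A)/(4σ).
T_eq = [4900 × 0.54 / (4 × 5.67×10⁻⁸)]^(1/4) = (1.17×10¹⁰)^(1/4) = 329 K.

T_eq ≈ 329 K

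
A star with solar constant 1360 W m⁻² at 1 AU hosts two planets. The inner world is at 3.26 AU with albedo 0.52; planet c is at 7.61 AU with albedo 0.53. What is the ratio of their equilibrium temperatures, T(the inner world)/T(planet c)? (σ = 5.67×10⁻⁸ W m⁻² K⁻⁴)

T_eq = [S₀(1−A)/(4σd²)]^(1/4), so T ∝ (1−A)^(1/4) / √d.
T₁ = [1360×0.48/(4×5.67×10⁻⁸×3.26²)]^(1/4) = 128.28 K.
T₂ = [1360×0.47/(4×5.67×10⁻⁸×7.61²)]^(1/4) = 83.52 K.

T₁/T₂ ≈ 1.536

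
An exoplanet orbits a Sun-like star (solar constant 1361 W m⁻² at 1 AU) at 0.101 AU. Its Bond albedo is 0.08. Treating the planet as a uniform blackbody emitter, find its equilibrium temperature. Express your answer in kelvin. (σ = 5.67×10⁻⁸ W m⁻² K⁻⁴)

Flux at 0.101 AU: S = 1361/0.101² = 1.33×10⁵ W m⁻².
Energy balance: absorbed = emitted ⇒ πR²·S(1−A) = 4πR²·σT_eq⁴, so T_eq⁴ = S(1−A)/(4σ).
T_eq = [1.33×10⁵ × 0.92 / (4 × 5.67×10⁻⁸)]^(1/4) = (5.41×10¹¹)^(1/4) = 858 K.

T_eq ≈ 858 K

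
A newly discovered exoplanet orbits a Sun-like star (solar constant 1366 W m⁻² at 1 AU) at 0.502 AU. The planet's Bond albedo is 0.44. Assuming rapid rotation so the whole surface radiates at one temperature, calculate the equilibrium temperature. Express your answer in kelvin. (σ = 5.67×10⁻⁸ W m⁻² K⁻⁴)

Flux at 0.502 AU: S = 1366/0.502² = 5420 W m⁻².
Energy balance: absorbed = emitted ⇒ πR²·S(1−A) = 4πR²·σT_eq⁴, so T_eq⁴ = S(1−A)/(4σ).
T_eq = [5420 × 0.56 / (4 × 5.67×10⁻⁸)]^(1/4) = (1.34×10¹⁰)^(1/4) = 340 K.

T_eq ≈ 340 K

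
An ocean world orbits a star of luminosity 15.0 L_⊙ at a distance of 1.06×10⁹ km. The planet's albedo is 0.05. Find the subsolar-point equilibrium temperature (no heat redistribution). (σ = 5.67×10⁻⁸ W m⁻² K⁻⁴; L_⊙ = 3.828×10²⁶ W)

d = 1.06×10⁹ km = 1.06×10¹² m.
L = 15.0 × 3.828×10²⁶ = 5.74×10²⁷ W.
Flux: S = L/(4πd²) = 5.74×10²⁷/(4π×(1.06×10¹²)²) = 407 W m⁻².
At the subsolar point the surface absorbs S(1−A) and emits σT⁴ per unit area — no factor of 4, since only the local patch is in balance.
T = [407 × 0.95 / 5.67×10⁻⁸]^(1/4) = (6.81×10⁹)^(1/4) = 287 K.

T_ss ≈ 287 K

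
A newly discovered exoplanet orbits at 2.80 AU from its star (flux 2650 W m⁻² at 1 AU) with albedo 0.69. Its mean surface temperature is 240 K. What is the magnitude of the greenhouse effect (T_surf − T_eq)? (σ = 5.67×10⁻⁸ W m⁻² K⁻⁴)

S = 2650/2.80² = 338.0 W m⁻².
T_eq = [S(1−A)/(4σ)]^(1/4) = [338.0×0.31/(4×5.67×10⁻⁸)]^(1/4) = 146.6 K.
ΔT = T_surf − T_eq = 240 − 146.6.

ΔT ≈ 93.4 K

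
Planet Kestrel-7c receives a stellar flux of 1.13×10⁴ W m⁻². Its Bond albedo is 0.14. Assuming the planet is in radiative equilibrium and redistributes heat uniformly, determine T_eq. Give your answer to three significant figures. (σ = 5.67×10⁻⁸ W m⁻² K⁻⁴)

T_eq ≈ 455 K

Energy balance: absorbed = emitted ⇒ πR²·S(1−A) = 4πR²·σT_eq⁴, so T_eq⁴ = S(1−A)/(4σ).
T_eq = [1.13×10⁴ × 0.86 / (4 × 5.67×10⁻⁸)]^(1/4) = (4.28×10¹⁰)^(1/4) = 455 K.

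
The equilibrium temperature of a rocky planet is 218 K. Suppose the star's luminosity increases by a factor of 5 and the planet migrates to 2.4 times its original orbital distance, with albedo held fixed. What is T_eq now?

T_eq ≈ 210 K

T_eq ∝ L^(1/4) · d^(−1/2).
T′ = 218 × 5^(1/4) / 2.4^(1/2) = 210 K.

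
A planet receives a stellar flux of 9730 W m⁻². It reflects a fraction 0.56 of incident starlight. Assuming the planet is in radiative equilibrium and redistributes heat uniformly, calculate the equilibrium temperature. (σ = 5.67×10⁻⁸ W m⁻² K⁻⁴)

T_eq ≈ 371 K

Energy balance: absorbed = emitted ⇒ πR²·S(1−A) = 4πR²·σT_eq⁴, so T_eq⁴ = S(1−A)/(4σ).
T_eq = [9730 × 0.44 / (4 × 5.67×10⁻⁸)]^(1/4) = (1.89×10¹⁰)^(1/4) = 371 K.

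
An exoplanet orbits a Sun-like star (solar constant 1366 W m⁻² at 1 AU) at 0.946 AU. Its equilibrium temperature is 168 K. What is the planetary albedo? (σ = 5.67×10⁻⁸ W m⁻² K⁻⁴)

A ≈ 0.88

Flux at 0.946 AU: S = 1366/0.946² = 1530 W m⁻².
From T_eq⁴ = S(1−A)/(4σ): 1−A = 4σT_eq⁴/S.
1−A = 4 × 5.67×10⁻⁸ × (168)⁴ / 1530 = 0.118.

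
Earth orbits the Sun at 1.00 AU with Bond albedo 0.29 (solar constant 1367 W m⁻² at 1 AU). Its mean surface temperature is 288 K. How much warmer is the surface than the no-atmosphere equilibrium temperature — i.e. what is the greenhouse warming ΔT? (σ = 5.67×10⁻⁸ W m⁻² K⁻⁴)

ΔT ≈ 32.2 K

S = 1367/1.00² = 1367 W m⁻².
T_eq = [S(1−A)/(4σ)]^(1/4) = [1367×0.71/(4×5.67×10⁻⁸)]^(1/4) = 255.8 K.
ΔT = T_surf − T_eq = 288 − 255.8.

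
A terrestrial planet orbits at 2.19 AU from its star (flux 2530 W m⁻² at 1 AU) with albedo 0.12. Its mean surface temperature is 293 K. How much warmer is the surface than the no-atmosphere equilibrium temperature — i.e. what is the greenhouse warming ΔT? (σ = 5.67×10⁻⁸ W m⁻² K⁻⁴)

ΔT ≈ 80.3 K

S = 2530/2.19² = 527.5 W m⁻².
T_eq = [S(1−A)/(4σ)]^(1/4) = [527.5×0.88/(4×5.67×10⁻⁸)]^(1/4) = 212.7 K.
ΔT = T_surf − T_eq = 293 − 212.7.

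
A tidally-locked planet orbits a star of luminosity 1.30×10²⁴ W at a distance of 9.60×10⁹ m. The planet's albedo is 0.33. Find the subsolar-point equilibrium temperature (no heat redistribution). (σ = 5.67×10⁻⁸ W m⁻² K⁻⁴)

Flux: S = L/(4πd²) = 1.30×10²⁴/(4π×(9.60×10⁹)²) = 1120 W m⁻².
At the subsolar point the surface absorbs S(1−A) and emits σT⁴ per unit area — no factor of 4, since only the local patch is in balance.
T = [1120 × 0.67 / 5.67×10⁻⁸]^(1/4) = (1.33×10¹⁰)^(1/4) = 339 K.

T_ss ≈ 339 K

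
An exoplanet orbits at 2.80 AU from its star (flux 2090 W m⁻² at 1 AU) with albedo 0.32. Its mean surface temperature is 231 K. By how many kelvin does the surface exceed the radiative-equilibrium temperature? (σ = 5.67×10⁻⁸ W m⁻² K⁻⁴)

S = 2090/2.80² = 266.6 W m⁻².
T_eq = [S(1−A)/(4σ)]^(1/4) = [266.6×0.68/(4×5.67×10⁻⁸)]^(1/4) = 168.1 K.
ΔT = T_surf − T_eq = 231 − 168.1.

ΔT ≈ 62.9 K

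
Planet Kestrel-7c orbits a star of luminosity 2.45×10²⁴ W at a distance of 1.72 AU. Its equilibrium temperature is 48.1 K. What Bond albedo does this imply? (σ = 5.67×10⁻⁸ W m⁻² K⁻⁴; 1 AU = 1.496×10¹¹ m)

A ≈ 0.59

d = 1.72 AU = 2.57×10¹¹ m.
Flux: S = L/(4πd²) = 2.45×10²⁴/(4π×(2.57×10¹¹)²) = 2.94 W m⁻².
From T_eq⁴ = S(1−A)/(4σ): 1−A = 4σT_eq⁴/S.
1−A = 4 × 5.67×10⁻⁸ × (48.1)⁴ / 2.94 = 0.412.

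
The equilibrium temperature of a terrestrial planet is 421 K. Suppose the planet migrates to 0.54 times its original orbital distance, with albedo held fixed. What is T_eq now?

T_eq ∝ L^(1/4) · d^(−1/2).
T′ = 421 / 0.54^(1/2) = 573 K.

T_eq ≈ 573 K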